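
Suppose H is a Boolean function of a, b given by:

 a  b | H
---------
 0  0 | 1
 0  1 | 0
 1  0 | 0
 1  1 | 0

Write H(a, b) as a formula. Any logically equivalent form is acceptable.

H(a, b) = ~(a | b)

The output is 1 only when every input is 0 — NOR of all inputs.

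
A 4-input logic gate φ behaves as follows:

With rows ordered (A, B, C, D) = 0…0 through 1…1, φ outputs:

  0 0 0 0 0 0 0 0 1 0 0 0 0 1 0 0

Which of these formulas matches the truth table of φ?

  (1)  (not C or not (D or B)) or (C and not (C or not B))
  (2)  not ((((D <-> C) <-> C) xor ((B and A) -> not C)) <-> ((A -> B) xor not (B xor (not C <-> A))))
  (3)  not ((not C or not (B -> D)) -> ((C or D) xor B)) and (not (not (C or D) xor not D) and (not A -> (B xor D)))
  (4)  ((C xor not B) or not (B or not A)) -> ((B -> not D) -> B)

(1): at (0,0,0,0) it gives 1, but φ = 0 — eliminated.
(2): at (0,0,0,0) it gives 1, but φ = 0 — eliminated.
(4): at (0,0,1,0) it gives 1, but φ = 0 — eliminated.
Only (3) survives; checking it on all 16 rows confirms it matches φ.

3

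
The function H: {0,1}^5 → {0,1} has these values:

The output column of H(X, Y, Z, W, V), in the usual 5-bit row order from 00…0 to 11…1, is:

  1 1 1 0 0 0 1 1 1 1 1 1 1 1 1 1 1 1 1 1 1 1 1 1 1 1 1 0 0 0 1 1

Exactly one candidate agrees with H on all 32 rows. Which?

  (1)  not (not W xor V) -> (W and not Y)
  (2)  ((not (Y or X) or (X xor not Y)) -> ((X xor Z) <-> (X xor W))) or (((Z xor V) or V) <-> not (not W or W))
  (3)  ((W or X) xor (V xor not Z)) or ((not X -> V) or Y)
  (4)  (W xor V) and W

2

(1): at (0,0,0,0,1) it gives 0, but H = 1 — eliminated.
(3): at (0,0,0,1,0) it gives 0, but H = 1 — eliminated.
(4): at (0,0,0,0,0) it gives 0, but H = 1 — eliminated.
That leaves (2). Evaluating it on every row reproduces the table of H exactly.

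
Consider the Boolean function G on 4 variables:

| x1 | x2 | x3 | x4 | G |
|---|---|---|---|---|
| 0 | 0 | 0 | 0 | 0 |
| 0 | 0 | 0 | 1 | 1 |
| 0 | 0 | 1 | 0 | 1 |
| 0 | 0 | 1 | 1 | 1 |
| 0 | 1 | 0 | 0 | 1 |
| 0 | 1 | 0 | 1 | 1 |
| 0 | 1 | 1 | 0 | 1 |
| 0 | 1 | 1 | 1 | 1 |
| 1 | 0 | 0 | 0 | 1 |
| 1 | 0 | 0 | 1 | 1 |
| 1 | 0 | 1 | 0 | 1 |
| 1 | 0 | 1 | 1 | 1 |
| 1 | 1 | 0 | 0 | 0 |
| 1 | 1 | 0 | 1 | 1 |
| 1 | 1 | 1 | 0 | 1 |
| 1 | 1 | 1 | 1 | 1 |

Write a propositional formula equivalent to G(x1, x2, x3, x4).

G(x1, x2, x3, x4) = ¬((((¬x1 ∧ ¬x2) ∧ ¬x3) ∧ ¬x4) ∨ (((x1 ∧ x2) ∧ ¬x3) ∧ ¬x4))

G is 0 on only 2 rows — (0,0,0,0), (1,1,0,0). Writing each as a minterm (¬x1·¬x2·¬x3·¬x4, x1·x2·¬x3·¬x4) and OR-ing them characterizes exactly where G=0, so G is the negation of that disjunction.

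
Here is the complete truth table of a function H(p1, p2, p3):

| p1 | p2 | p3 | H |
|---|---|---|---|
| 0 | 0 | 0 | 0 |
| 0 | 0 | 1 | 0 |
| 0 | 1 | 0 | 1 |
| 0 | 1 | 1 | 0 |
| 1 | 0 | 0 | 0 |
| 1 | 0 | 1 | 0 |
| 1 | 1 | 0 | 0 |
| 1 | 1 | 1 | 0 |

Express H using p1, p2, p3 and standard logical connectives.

H(p1, p2, p3) = (p1' · p2) · p3'

Only row (0,1,0) gives 1. That row's minterm ¬p1·p2·¬p3 is H directly.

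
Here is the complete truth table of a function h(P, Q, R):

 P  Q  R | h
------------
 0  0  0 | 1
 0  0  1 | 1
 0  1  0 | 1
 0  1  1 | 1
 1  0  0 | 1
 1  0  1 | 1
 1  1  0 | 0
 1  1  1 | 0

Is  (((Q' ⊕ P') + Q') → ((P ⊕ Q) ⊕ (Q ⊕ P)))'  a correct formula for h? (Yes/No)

Check the formula against h row by row:
  P=0, Q=0, R=0: formula gives 1, h = 1 ✓
  P=0, Q=0, R=1: formula gives 1, h = 1 ✓
  P=0, Q=1, R=0: formula gives 1, h = 1 ✓
  P=0, Q=1, R=1: formula gives 1, h = 1 ✓
  P=1, Q=0, R=0: formula gives 1, h = 1 ✓
  … (the remaining 3 rows also agree.)
No disagreement on any input; they are logically equivalent.

Yes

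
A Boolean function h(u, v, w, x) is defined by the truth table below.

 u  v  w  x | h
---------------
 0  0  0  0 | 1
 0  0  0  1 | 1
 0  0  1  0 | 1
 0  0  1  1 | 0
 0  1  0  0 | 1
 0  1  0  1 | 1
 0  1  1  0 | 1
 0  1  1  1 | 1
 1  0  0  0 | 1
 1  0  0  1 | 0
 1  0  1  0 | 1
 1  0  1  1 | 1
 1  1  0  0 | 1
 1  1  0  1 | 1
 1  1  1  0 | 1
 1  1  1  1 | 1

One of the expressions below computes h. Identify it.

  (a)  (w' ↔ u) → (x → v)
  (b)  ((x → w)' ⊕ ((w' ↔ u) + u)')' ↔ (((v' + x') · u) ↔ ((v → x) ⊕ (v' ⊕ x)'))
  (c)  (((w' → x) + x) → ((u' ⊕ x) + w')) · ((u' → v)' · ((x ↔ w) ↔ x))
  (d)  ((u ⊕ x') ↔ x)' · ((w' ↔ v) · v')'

a

(b): at (0,0,1,0) it gives 0, but h = 1 — eliminated.
(c): at (0,0,0,0) it gives 0, but h = 1 — eliminated.
(d): at (0,0,1,0) it gives 0, but h = 1 — eliminated.
Only (a) survives; checking it on all 16 rows confirms it matches h.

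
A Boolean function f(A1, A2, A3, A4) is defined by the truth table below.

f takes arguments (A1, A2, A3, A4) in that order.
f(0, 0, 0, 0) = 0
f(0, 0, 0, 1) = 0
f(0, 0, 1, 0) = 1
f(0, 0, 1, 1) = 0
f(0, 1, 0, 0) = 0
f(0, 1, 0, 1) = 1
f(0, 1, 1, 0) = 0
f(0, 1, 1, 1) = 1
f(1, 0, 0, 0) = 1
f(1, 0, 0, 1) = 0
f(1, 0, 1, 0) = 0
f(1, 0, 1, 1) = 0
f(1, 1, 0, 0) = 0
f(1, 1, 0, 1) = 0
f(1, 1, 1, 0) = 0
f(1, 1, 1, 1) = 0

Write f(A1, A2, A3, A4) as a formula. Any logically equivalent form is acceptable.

f(A1, A2, A3, A4) = (((((¬A1 ∧ ¬A2) ∧ A3) ∧ ¬A4) ∨ (((¬A1 ∧ A2) ∧ ¬A3) ∧ A4)) ∨ (((¬A1 ∧ A2) ∧ A3) ∧ A4)) ∨ (((A1 ∧ ¬A2) ∧ ¬A3) ∧ ¬A4)

f=1 on 4 inputs: (0,0,1,0), (0,1,0,1), (0,1,1,1), (1,0,0,0). Reading each as a conjunction of literals (¬A1·¬A2·A3·¬A4, ¬A1·A2·¬A3·A4, ¬A1·A2·A3·A4, A1·¬A2·¬A3·¬A4) and taking the OR gives the canonical DNF.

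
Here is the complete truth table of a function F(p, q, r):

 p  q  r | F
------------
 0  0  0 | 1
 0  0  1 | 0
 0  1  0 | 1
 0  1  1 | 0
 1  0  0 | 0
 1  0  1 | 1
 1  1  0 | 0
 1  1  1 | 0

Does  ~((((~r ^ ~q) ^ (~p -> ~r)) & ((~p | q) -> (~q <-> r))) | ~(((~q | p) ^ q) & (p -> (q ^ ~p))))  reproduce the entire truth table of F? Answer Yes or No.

Test each input against both F and the formula:
  p=0, q=0, r=0: formula gives 1, F = 1 ✓
  p=0, q=0, r=1: formula gives 0, F = 0 ✓
  p=0, q=1, r=0: formula gives 1, F = 1 ✓
  p=0, q=1, r=1: formula gives 1, but F = 0 ✗
Row (0,1,1) is a counterexample, so the formula is not equivalent to F.

No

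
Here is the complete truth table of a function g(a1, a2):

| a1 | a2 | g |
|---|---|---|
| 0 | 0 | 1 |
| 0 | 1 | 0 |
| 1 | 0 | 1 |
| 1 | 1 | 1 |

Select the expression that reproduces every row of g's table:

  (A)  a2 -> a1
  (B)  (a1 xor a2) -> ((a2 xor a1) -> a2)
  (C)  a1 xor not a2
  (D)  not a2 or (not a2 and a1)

A

(B) disagrees with g on (0,1) (formula → 1, table → 0); rule it out.
(C) disagrees with g on (1,0) (formula → 0, table → 1); rule it out.
(D) disagrees with g on (1,1) (formula → 0, table → 1); rule it out.
Only (A) survives; checking it on all 4 rows confirms it matches g.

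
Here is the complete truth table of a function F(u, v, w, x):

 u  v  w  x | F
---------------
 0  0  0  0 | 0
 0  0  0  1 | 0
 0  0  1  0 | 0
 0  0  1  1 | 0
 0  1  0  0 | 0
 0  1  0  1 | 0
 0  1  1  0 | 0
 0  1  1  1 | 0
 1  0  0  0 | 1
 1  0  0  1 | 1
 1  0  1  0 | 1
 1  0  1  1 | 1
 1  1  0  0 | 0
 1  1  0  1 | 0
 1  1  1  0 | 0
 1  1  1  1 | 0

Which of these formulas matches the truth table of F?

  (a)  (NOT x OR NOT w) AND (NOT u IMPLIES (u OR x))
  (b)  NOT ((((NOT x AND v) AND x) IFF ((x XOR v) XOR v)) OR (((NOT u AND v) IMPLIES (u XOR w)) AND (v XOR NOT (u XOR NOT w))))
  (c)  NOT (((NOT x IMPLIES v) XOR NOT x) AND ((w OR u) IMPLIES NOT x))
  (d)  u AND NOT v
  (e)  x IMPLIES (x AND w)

(a) disagrees with F on (0,0,0,1) (formula → 1, table → 0); rule it out.
(b) disagrees with F on (0,0,0,1) (formula → 1, table → 0); rule it out.
(c) disagrees with F on (0,0,1,1) (formula → 1, table → 0); rule it out.
(e) disagrees with F on (0,0,0,0) (formula → 1, table → 0); rule it out.
Only (d) survives; checking it on all 16 rows confirms it matches F.

d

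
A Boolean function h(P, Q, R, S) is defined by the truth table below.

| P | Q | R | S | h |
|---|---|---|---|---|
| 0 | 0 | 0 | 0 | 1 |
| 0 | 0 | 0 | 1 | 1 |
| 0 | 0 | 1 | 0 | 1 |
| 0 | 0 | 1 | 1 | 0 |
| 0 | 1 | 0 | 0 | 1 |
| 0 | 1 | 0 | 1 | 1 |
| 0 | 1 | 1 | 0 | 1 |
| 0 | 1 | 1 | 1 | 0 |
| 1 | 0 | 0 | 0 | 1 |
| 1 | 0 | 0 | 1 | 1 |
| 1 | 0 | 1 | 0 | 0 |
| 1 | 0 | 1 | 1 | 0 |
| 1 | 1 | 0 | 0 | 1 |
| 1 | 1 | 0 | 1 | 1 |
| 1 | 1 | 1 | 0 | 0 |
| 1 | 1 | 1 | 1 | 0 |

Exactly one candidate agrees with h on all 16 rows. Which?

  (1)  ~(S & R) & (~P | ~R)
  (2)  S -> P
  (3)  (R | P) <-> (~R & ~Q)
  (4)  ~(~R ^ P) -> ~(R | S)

1

(2) disagrees with h on (0,0,0,1) (formula → 0, table → 1); rule it out.
(3) disagrees with h on (0,0,0,0) (formula → 0, table → 1); rule it out.
(4) disagrees with h on (0,0,1,0) (formula → 0, table → 1); rule it out.
(1) is the remaining candidate, and it agrees with h on all 16 inputs.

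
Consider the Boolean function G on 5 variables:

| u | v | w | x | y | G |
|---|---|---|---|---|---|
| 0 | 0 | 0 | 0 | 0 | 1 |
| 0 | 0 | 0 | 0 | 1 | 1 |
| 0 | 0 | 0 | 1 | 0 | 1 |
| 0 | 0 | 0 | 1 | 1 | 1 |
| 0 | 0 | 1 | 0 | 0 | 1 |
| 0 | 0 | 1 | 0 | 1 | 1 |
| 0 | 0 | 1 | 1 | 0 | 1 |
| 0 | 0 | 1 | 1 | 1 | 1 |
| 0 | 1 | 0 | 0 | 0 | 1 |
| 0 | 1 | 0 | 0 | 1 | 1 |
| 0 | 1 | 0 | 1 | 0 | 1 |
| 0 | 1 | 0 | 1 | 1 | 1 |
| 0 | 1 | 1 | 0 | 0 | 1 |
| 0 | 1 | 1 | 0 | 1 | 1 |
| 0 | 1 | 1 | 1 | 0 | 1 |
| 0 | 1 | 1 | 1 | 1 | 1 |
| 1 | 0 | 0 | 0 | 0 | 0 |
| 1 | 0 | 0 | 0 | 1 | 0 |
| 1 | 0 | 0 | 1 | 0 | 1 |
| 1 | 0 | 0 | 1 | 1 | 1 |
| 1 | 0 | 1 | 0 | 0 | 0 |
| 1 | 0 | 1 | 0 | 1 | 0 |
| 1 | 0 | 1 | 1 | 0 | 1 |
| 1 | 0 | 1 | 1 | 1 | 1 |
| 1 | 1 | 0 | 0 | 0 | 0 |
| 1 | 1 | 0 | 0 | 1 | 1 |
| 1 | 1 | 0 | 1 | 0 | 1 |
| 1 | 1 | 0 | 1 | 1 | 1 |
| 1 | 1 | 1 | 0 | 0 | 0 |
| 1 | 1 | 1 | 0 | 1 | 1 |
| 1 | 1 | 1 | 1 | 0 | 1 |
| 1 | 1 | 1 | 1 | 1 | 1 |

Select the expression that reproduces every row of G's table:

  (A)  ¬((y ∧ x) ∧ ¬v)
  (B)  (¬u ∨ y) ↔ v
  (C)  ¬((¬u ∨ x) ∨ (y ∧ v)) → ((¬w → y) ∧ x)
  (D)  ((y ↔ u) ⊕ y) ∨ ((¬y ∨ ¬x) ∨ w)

(A) fails at (0,0,0,1,1): the formula yields 0, G is 1.
(B) fails at (0,0,0,0,0): the formula yields 0, G is 1.
(D) fails at (1,0,0,0,0): the formula yields 1, G is 0.
That leaves (C). Evaluating it on every row reproduces the table of G exactly.

C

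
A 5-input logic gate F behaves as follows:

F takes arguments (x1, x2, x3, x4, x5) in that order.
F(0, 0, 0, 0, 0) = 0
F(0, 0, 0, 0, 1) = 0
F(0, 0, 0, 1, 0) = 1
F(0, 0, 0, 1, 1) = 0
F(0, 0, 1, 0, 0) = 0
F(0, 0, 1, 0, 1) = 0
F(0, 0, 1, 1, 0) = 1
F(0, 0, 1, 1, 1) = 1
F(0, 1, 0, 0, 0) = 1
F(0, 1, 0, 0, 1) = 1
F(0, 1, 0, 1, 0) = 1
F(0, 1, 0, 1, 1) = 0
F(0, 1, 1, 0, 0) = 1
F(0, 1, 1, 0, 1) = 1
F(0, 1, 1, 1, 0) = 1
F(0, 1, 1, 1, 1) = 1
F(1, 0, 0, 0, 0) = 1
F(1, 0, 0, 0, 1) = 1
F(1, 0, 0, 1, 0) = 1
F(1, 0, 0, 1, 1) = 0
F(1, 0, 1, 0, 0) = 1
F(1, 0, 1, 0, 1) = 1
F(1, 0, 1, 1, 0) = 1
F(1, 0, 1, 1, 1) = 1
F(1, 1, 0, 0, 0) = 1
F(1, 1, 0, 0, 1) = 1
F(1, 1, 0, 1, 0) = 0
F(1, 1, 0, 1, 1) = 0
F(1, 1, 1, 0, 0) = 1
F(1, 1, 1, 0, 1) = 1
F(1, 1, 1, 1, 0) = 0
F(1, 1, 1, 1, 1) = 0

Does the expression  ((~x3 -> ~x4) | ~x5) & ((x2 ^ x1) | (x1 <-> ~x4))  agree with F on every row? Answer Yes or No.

Yes

Evaluate ((~x3 -> ~x4) | ~x5) & ((x2 ^ x1) | (x1 <-> ~x4)) on each row and compare to F:
  x1=0, x2=0, x3=0, x4=0, x5=0: formula gives 0, F = 0 ✓
  x1=0, x2=0, x3=0, x4=0, x5=1: formula gives 0, F = 0 ✓
  x1=0, x2=0, x3=0, x4=1, x5=0: formula gives 1, F = 1 ✓
  x1=0, x2=0, x3=0, x4=1, x5=1: formula gives 0, F = 0 ✓
  …and likewise for the remaining 28 rows.
All 32 rows match — the expression computes F exactly.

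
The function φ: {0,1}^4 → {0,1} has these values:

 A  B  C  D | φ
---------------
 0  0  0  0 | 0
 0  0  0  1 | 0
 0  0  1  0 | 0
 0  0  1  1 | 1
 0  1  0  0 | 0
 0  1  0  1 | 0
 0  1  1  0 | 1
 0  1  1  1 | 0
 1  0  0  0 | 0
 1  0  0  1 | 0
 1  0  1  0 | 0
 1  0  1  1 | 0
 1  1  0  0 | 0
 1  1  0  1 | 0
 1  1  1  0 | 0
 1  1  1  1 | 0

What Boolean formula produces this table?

Collect the rows where φ=1 — (0,0,1,1), (0,1,1,0) — and write one minterm per row: ¬A·¬B·C·D, ¬A·B·C·¬D. Their union (logical OR) reproduces the table exactly.

φ(A, B, C, D) = (((NOT A AND NOT B) AND C) AND D) OR (((NOT A AND B) AND C) AND NOT D)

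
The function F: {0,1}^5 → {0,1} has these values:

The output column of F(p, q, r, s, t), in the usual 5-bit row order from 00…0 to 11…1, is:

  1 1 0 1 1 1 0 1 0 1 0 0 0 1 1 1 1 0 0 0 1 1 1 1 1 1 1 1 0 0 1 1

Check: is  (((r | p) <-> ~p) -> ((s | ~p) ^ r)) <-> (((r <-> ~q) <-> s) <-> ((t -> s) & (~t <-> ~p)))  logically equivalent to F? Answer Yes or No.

No

Check the formula against F row by row:
  p=0, q=0, r=0, s=0, t=0: formula gives 1, F = 1 ✓
  p=0, q=0, r=0, s=0, t=1: formula gives 0, but F = 1 ✗
Row (0,0,0,0,1) is a counterexample, so the formula is not equivalent to F.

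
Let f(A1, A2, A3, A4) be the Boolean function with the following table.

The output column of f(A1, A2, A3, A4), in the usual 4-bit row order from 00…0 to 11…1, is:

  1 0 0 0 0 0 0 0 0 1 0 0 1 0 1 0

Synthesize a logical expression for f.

f=1 on 4 inputs: (0,0,0,0), (1,0,0,1), (1,1,0,0), (1,1,1,0). Reading each as a conjunction of literals (¬A1·¬A2·¬A3·¬A4, A1·¬A2·¬A3·A4, A1·A2·¬A3·¬A4, A1·A2·A3·¬A4) and taking the OR gives the canonical DNF.

f(A1, A2, A3, A4) = (((((not A1 and not A2) and not A3) and not A4) or (((A1 and not A2) and not A3) and A4)) or (((A1 and A2) and not A3) and not A4)) or (((A1 and A2) and A3) and not A4)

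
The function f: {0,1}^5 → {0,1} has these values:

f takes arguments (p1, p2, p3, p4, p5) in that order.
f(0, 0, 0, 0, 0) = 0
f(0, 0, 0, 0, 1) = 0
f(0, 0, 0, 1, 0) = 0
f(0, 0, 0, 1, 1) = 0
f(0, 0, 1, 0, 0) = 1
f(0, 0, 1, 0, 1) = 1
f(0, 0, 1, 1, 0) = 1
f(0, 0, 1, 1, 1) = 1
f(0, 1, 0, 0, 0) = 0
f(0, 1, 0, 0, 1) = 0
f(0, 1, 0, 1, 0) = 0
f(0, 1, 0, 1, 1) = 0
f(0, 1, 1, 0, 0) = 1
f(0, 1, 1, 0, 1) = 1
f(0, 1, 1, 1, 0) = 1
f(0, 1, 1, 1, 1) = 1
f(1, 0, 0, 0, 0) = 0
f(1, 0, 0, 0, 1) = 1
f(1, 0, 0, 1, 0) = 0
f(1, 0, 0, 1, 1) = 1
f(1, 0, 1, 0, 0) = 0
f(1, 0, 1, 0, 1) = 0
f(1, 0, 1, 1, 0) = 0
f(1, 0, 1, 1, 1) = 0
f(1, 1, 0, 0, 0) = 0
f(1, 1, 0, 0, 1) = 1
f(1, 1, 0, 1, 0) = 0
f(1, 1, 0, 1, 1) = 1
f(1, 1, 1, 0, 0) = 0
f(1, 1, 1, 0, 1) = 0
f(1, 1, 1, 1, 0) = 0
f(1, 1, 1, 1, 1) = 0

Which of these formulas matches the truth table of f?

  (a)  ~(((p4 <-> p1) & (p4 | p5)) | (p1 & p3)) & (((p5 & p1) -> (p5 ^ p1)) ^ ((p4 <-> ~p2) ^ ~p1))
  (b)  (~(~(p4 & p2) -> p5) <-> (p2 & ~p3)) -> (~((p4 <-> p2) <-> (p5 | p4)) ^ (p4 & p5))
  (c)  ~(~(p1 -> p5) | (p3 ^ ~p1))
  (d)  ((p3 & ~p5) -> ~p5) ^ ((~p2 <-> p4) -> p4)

c

(a) fails at (0,0,0,1,0): the formula yields 1, f is 0.
(b) fails at (0,0,0,0,0): the formula yields 1, f is 0.
(d) fails at (0,0,1,0,0): the formula yields 0, f is 1.
Only (c) survives; checking it on all 32 rows confirms it matches f.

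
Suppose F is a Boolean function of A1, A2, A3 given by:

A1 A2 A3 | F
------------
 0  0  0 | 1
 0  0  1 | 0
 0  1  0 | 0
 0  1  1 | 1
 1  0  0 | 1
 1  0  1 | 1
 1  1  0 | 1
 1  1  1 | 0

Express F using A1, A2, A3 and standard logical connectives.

F(A1, A2, A3) = not ((((not A1 and not A2) and A3) or ((not A1 and A2) and not A3)) or ((A1 and A2) and A3))

F is 0 on only 3 rows — (0,0,1), (0,1,0), (1,1,1). Writing each as a minterm (¬A1·¬A2·A3, ¬A1·A2·¬A3, A1·A2·A3) and OR-ing them characterizes exactly where F=0, so F is the negation of that disjunction.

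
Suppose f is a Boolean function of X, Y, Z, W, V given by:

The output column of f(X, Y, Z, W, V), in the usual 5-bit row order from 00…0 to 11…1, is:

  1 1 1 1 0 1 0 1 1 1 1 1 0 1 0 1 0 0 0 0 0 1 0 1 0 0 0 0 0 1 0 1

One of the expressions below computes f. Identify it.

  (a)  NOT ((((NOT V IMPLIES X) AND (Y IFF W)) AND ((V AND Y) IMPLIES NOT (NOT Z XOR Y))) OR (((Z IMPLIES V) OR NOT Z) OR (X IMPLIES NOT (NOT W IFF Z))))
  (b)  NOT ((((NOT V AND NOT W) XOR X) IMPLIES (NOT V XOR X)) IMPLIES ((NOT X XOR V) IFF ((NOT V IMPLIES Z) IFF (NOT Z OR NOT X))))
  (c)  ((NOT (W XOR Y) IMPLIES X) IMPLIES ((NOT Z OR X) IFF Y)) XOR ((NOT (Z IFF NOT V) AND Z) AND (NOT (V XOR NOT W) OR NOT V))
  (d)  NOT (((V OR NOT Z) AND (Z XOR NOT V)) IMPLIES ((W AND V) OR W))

b

(a): at (0,0,0,0,0) it gives 0, but f = 1 — eliminated.
(c): at (0,0,0,1,0) it gives 0, but f = 1 — eliminated.
(d): at (0,0,0,0,1) it gives 0, but f = 1 — eliminated.
Only (b) survives; checking it on all 32 rows confirms it matches f.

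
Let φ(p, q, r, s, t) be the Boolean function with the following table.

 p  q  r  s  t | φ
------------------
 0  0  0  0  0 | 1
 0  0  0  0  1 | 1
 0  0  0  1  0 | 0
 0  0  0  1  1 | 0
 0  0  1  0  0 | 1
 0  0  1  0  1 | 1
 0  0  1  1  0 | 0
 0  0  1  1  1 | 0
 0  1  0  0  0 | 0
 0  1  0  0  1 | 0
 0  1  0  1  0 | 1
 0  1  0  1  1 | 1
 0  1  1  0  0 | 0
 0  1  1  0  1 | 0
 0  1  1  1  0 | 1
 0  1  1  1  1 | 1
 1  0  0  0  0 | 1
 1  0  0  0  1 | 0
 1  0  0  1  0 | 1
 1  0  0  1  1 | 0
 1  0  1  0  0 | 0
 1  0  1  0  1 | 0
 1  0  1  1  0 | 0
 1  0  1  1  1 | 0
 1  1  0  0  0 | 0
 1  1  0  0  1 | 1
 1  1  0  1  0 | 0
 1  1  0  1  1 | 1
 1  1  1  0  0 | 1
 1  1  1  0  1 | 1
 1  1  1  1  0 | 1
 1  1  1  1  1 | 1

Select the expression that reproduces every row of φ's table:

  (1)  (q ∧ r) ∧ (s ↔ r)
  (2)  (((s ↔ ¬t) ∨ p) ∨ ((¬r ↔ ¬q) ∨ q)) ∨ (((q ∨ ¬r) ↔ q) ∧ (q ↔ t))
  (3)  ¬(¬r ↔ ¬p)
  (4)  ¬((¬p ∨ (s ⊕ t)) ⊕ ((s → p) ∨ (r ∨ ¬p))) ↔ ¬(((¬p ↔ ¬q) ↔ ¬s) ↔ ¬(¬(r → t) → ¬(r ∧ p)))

(1) fails at (0,0,0,0,0): the formula yields 0, φ is 1.
(2) fails at (0,0,0,1,0): the formula yields 1, φ is 0.
(3) fails at (0,0,0,0,0): the formula yields 0, φ is 1.
(4) is the remaining candidate, and it agrees with φ on all 32 inputs.

4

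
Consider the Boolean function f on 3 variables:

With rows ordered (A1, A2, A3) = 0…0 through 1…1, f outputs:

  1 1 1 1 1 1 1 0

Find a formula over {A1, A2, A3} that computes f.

f(A1, A2, A3) = NOT ((A1 AND A2) AND A3)

f is 0 on exactly one input, (1,1,1), whose minterm is A1·A2·A3. So f is the negation of that single conjunction.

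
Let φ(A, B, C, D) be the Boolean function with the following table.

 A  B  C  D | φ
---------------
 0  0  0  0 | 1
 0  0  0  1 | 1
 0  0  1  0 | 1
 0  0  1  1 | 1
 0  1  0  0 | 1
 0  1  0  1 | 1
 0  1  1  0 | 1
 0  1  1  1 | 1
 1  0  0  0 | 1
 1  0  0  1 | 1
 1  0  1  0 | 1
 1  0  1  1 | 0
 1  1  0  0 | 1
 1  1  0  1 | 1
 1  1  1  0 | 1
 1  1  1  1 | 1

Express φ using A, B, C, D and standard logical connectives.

Only row (1,0,1,1) gives 0. So φ is 1 everywhere except there — the complement of the minterm A·¬B·C·D.

φ(A, B, C, D) = ~(((A & ~B) & C) & D)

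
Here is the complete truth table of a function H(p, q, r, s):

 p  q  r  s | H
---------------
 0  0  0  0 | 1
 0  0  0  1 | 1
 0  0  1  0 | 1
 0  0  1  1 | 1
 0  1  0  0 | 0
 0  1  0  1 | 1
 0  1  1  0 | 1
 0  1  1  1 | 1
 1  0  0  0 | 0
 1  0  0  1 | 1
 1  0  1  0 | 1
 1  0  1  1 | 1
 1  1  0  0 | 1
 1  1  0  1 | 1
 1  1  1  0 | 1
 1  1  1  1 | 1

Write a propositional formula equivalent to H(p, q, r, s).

H(p, q, r, s) = ((((p' · q) · r') · s') + (((p · q') · r') · s'))'

There are just 2 zero rows: (0,1,0,0), (1,0,0,0). Their minterms are ¬p·q·¬r·¬s, p·¬q·¬r·¬s; the OR of those covers precisely the 0-outputs, and negating it yields H.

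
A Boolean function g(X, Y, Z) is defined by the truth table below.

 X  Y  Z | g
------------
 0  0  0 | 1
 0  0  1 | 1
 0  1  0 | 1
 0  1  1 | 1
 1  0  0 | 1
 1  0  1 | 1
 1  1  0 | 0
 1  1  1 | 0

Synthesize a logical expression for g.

g(X, Y, Z) = (((X · Y) · Z') + ((X · Y) · Z))'

The 0-rows are (1,1,0), (1,1,1). Take each as a conjunction (X·Y·¬Z, X·Y·Z), form their disjunction, and complement — that gives a formula that is 1 everywhere g is.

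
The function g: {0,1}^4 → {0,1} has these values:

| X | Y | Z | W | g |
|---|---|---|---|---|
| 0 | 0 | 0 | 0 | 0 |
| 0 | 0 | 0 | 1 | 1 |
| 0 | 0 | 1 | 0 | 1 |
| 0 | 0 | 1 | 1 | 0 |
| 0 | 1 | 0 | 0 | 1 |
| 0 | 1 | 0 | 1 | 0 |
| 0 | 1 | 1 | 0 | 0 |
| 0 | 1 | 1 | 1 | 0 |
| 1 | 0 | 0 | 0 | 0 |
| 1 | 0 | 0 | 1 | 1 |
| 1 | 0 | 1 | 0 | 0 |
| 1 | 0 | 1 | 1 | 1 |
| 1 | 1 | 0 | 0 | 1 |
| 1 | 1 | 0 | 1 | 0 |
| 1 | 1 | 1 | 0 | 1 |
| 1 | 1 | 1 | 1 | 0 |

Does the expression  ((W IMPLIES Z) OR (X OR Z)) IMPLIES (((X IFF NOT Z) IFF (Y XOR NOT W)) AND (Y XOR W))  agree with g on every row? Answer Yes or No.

Test each input against both g and the formula:
  X=0, Y=0, Z=0, W=0: formula gives 0, g = 0 ✓
  X=0, Y=0, Z=0, W=1: formula gives 1, g = 1 ✓
  X=0, Y=0, Z=1, W=0: formula gives 0, but g = 1 ✗
Row (0,0,1,0) is a counterexample, so the formula is not equivalent to g.

No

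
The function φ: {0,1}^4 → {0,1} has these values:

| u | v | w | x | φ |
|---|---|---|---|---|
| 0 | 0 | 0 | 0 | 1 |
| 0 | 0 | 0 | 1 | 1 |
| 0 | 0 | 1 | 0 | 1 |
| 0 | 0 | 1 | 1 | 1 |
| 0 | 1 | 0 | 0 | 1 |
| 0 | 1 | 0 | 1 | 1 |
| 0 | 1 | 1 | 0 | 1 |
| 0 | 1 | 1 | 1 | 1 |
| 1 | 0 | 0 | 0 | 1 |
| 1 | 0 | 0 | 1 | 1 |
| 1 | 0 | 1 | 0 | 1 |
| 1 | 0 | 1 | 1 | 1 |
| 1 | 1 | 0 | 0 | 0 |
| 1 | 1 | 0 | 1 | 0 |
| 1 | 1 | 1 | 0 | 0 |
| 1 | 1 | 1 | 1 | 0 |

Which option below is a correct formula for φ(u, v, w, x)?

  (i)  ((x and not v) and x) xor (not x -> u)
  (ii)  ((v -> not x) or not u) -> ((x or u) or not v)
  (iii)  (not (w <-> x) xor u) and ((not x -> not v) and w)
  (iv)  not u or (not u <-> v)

iv

(i): at (0,0,0,0) it gives 0, but φ = 1 — eliminated.
(ii): at (0,1,0,0) it gives 0, but φ = 1 — eliminated.
(iii): at (0,0,0,0) it gives 0, but φ = 1 — eliminated.
Only (iv) survives; checking it on all 16 rows confirms it matches φ.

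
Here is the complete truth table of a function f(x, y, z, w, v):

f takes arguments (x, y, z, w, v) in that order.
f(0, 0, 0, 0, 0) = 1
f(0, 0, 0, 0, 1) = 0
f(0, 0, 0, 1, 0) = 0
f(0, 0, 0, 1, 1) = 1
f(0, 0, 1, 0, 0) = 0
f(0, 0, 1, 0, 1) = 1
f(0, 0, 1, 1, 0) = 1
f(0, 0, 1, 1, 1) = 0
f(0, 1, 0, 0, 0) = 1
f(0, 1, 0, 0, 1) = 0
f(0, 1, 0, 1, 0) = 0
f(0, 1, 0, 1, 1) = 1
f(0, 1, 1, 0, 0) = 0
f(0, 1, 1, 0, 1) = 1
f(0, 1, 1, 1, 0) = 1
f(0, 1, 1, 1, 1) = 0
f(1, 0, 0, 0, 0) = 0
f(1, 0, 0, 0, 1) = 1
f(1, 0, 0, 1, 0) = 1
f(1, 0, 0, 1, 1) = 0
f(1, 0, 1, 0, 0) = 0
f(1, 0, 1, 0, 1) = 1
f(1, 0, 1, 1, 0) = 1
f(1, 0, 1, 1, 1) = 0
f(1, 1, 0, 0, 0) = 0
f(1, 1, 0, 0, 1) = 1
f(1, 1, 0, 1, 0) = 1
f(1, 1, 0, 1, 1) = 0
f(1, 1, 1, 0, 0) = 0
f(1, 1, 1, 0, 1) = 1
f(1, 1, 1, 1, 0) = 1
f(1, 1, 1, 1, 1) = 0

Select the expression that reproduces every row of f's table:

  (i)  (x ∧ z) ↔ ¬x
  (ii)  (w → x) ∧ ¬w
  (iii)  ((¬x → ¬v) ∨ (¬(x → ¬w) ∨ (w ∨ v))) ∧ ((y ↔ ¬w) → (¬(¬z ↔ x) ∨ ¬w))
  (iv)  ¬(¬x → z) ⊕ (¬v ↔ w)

iv

(i) disagrees with f on (0,0,0,0,0) (formula → 0, table → 1); rule it out.
(ii) disagrees with f on (0,0,0,0,1) (formula → 1, table → 0); rule it out.
(iii) disagrees with f on (0,0,0,0,1) (formula → 1, table → 0); rule it out.
Only (iv) survives; checking it on all 32 rows confirms it matches f.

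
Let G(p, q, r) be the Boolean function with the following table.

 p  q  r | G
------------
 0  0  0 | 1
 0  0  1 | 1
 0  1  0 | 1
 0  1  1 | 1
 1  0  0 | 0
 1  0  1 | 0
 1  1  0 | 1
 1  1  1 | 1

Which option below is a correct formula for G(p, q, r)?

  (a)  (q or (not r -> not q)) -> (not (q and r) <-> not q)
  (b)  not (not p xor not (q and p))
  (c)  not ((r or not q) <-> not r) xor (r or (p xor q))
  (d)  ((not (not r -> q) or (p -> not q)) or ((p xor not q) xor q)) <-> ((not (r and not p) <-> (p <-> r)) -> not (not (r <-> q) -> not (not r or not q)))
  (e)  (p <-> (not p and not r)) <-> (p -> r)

(a): at (0,1,0) it gives 0, but G = 1 — eliminated.
(c): at (0,0,0) it gives 0, but G = 1 — eliminated.
(d): at (0,0,0) it gives 0, but G = 1 — eliminated.
(e): at (0,0,0) it gives 0, but G = 1 — eliminated.
Only (b) survives; checking it on all 8 rows confirms it matches G.

b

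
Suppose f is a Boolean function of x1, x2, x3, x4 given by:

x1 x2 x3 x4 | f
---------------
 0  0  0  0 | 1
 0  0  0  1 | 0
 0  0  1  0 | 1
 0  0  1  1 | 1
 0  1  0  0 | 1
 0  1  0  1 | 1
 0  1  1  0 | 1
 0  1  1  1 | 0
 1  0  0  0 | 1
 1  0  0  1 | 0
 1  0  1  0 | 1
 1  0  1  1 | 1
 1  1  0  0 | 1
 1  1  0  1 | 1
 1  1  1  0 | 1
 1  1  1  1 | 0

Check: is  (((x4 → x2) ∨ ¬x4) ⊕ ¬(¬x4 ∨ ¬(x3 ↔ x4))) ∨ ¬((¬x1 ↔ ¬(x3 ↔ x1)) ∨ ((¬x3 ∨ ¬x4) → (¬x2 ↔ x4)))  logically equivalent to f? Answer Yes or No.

Test each input against both f and the formula:
  x1=0, x2=0, x3=0, x4=0: formula gives 1, f = 1 ✓
  x1=0, x2=0, x3=0, x4=1: formula gives 0, f = 0 ✓
  x1=0, x2=0, x3=1, x4=0: formula gives 1, f = 1 ✓
  x1=0, x2=0, x3=1, x4=1: formula gives 1, f = 1 ✓
  … (the remaining 12 rows also agree.)
Every row agrees, so the formula is equivalent.

Yes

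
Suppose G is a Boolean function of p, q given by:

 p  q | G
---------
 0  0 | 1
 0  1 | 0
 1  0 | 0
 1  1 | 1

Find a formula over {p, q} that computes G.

G(p, q) = not (p xor q)

The output is 1 exactly when an even number of inputs are 1 — the complement of 2-way XOR.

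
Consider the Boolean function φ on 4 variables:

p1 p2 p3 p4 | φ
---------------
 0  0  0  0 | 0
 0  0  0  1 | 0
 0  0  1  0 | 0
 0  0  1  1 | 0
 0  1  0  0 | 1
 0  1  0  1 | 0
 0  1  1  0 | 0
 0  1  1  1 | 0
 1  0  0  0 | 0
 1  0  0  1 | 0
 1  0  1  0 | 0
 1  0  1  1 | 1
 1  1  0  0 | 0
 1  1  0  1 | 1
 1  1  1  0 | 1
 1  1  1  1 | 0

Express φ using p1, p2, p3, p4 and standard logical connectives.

φ(p1, p2, p3, p4) = (((((~p1 & p2) & ~p3) & ~p4) | (((p1 & ~p2) & p3) & p4)) | (((p1 & p2) & ~p3) & p4)) | (((p1 & p2) & p3) & ~p4)

The 1-rows are (0,1,0,0), (1,0,1,1), (1,1,0,1), (1,1,1,0). Each contributes one minterm — ¬p1·p2·¬p3·¬p4; p1·¬p2·p3·p4; p1·p2·¬p3·p4; p1·p2·p3·¬p4 — and their disjunction is a sum-of-products form of φ.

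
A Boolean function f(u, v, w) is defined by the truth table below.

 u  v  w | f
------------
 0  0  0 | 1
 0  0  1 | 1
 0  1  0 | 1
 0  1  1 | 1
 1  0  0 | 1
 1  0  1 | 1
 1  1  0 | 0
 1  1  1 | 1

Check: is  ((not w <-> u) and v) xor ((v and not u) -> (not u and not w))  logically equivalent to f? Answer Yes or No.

Yes

Check the formula against f row by row:
  u=0, v=0, w=0: formula gives 1, f = 1 ✓
  u=0, v=0, w=1: formula gives 1, f = 1 ✓
  u=0, v=1, w=0: formula gives 1, f = 1 ✓
  u=0, v=1, w=1: formula gives 1, f = 1 ✓
  u=1, v=0, w=0: formula gives 1, f = 1 ✓
  …and likewise for the remaining 3 rows.
All 8 rows match — the expression computes f exactly.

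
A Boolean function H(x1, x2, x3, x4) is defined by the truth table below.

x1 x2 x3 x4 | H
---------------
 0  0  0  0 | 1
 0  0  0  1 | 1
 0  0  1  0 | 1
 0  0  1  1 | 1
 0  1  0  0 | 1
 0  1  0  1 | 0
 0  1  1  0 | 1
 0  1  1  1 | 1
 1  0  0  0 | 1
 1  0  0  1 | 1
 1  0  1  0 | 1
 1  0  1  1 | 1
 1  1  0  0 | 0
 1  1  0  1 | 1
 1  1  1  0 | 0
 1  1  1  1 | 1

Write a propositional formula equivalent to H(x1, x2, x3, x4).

H(x1, x2, x3, x4) = ~(((((~x1 & x2) & ~x3) & x4) | (((x1 & x2) & ~x3) & ~x4)) | (((x1 & x2) & x3) & ~x4))

There are just 3 zero rows: (0,1,0,1), (1,1,0,0), (1,1,1,0). Their minterms are ¬x1·x2·¬x3·x4, x1·x2·¬x3·¬x4, x1·x2·x3·¬x4; the OR of those covers precisely the 0-outputs, and negating it yields H.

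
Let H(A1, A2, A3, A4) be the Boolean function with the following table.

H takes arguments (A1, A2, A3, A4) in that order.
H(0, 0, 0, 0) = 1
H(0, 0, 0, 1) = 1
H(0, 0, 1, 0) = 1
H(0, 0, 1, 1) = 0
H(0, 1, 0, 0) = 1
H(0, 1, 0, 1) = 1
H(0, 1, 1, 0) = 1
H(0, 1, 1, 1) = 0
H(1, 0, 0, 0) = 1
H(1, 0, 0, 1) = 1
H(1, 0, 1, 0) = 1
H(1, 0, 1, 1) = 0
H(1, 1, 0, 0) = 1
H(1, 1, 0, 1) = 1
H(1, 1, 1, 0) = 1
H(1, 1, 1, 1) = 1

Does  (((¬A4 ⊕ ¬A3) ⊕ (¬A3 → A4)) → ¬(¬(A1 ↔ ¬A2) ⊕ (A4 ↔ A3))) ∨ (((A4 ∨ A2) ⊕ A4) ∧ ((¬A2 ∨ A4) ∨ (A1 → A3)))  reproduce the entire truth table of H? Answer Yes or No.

Test each input against both H and the formula:
  A1=0, A2=0, A3=0, A4=0: formula gives 1, H = 1 ✓
  A1=0, A2=0, A3=0, A4=1: formula gives 1, H = 1 ✓
  A1=0, A2=0, A3=1, A4=0: formula gives 1, H = 1 ✓
  A1=0, A2=0, A3=1, A4=1: formula gives 1, but H = 0 ✗
A single disagreement suffices: at (0,0,1,1) they differ, so the formula does not compute H.

No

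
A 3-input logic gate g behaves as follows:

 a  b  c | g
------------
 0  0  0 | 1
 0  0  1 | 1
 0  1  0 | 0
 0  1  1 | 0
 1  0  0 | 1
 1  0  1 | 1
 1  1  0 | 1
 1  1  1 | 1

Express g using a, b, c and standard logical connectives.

The 0-rows are (0,1,0), (0,1,1). Take each as a conjunction (¬a·b·¬c, ¬a·b·c), form their disjunction, and complement — that gives a formula that is 1 everywhere g is.

g(a, b, c) = not (((not a and b) and not c) or ((not a and b) and c))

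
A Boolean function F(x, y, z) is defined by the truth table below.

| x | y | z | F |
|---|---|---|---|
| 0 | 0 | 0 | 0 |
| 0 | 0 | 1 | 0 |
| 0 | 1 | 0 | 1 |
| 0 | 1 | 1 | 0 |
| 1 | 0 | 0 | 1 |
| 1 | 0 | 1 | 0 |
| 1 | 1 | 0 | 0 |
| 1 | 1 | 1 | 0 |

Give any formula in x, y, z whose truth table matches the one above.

The 1-rows are (0,1,0), (1,0,0). Each contributes one minterm — ¬x·y·¬z; x·¬y·¬z — and their disjunction is a sum-of-products form of F.

F(x, y, z) = ((~x & y) & ~z) | ((x & ~y) & ~z)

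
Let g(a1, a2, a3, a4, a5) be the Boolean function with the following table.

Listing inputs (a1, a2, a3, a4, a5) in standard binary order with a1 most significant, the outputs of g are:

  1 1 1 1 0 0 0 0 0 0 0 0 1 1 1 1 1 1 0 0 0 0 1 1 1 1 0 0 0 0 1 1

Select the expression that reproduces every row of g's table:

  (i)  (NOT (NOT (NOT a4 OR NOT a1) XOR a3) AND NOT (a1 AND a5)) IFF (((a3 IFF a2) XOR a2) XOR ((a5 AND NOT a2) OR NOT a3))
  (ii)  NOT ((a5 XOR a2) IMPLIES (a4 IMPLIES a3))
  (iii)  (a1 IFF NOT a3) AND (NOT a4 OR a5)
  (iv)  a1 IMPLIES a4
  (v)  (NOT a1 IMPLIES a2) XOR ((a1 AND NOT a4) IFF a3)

(i) fails at (0,0,0,0,0): the formula yields 0, g is 1.
(ii) fails at (0,0,0,0,0): the formula yields 0, g is 1.
(iii) fails at (0,0,0,0,0): the formula yields 0, g is 1.
(iv) fails at (0,0,1,0,0): the formula yields 1, g is 0.
That leaves (v). Evaluating it on every row reproduces the table of g exactly.

v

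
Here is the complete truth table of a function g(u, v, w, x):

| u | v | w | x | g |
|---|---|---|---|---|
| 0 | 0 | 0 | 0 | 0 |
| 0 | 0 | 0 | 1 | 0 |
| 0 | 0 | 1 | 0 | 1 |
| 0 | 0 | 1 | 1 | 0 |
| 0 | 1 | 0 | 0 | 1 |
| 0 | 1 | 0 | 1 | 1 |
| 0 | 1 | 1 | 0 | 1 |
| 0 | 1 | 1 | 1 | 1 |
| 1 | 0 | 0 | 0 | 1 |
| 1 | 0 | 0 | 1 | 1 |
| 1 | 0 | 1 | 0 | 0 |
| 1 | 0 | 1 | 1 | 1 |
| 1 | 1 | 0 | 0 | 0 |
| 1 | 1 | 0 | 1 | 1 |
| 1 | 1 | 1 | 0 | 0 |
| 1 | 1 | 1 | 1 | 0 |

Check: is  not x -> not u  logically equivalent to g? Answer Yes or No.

Test each input against both g and the formula:
  u=0, v=0, w=0, x=0: formula gives 1, but g = 0 ✗
A single disagreement suffices: at (0,0,0,0) they differ, so the formula does not compute g.

No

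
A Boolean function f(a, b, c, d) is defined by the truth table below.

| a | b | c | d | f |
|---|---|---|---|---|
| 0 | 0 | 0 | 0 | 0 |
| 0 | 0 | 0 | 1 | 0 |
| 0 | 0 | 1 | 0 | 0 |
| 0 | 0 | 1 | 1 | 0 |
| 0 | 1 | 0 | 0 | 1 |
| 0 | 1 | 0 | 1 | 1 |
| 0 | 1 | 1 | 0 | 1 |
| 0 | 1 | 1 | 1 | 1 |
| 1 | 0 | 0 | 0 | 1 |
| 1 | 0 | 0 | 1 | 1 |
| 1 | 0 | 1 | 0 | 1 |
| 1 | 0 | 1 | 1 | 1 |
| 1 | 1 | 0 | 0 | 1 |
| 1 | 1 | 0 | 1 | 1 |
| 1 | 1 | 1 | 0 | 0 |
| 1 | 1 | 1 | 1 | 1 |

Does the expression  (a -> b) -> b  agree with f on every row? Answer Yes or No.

Test each input against both f and the formula:
  a=0, b=0, c=0, d=0: formula gives 0, f = 0 ✓
  a=0, b=0, c=0, d=1: formula gives 0, f = 0 ✓
  a=0, b=0, c=1, d=0: formula gives 0, f = 0 ✓
  a=0, b=0, c=1, d=1: formula gives 0, f = 0 ✓
  …
  a=1, b=1, c=1, d=0: formula gives 1, but f = 0 ✗
A single disagreement suffices: at (1,1,1,0) they differ, so the formula does not compute f.

No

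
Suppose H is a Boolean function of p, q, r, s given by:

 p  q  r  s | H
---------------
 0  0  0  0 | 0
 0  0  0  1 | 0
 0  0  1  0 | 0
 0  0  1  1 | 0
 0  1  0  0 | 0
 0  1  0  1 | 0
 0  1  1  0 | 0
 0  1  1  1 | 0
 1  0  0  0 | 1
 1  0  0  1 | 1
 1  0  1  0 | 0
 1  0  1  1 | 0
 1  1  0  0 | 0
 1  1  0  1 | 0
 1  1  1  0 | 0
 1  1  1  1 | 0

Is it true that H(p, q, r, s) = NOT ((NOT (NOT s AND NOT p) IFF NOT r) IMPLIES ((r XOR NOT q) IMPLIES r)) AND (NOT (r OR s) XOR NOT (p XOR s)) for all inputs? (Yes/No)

Check the formula against H row by row:
  p=0, q=0, r=0, s=0: formula gives 0, H = 0 ✓
  p=0, q=0, r=0, s=1: formula gives 0, H = 0 ✓
  p=0, q=0, r=1, s=0: formula gives 0, H = 0 ✓
  p=0, q=0, r=1, s=1: formula gives 0, H = 0 ✓
  …and likewise for the remaining 12 rows.
All 16 rows match — the expression computes H exactly.

Yes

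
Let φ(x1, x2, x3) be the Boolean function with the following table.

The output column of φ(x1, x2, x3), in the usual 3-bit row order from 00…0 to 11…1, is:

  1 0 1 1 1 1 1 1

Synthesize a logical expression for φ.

φ is 0 on exactly one input, (0,0,1), whose minterm is ¬x1·¬x2·x3. So φ is the negation of that single conjunction.

φ(x1, x2, x3) = ~((~x1 & ~x2) & x3)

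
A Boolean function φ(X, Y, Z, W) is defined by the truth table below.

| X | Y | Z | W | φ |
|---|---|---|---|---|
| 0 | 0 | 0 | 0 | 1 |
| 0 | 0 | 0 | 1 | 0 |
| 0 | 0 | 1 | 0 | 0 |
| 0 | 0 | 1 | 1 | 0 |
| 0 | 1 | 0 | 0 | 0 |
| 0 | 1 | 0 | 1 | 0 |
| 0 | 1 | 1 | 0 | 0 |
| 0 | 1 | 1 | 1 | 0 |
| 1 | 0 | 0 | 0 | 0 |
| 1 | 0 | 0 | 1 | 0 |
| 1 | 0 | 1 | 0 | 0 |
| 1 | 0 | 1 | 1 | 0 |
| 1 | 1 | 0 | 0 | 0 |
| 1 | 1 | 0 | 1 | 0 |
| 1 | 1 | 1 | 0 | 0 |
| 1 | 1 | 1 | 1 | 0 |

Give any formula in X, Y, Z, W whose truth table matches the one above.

The output is 1 only when every input is 0 — NOR of all inputs.

φ(X, Y, Z, W) = not (((X or Y) or Z) or W)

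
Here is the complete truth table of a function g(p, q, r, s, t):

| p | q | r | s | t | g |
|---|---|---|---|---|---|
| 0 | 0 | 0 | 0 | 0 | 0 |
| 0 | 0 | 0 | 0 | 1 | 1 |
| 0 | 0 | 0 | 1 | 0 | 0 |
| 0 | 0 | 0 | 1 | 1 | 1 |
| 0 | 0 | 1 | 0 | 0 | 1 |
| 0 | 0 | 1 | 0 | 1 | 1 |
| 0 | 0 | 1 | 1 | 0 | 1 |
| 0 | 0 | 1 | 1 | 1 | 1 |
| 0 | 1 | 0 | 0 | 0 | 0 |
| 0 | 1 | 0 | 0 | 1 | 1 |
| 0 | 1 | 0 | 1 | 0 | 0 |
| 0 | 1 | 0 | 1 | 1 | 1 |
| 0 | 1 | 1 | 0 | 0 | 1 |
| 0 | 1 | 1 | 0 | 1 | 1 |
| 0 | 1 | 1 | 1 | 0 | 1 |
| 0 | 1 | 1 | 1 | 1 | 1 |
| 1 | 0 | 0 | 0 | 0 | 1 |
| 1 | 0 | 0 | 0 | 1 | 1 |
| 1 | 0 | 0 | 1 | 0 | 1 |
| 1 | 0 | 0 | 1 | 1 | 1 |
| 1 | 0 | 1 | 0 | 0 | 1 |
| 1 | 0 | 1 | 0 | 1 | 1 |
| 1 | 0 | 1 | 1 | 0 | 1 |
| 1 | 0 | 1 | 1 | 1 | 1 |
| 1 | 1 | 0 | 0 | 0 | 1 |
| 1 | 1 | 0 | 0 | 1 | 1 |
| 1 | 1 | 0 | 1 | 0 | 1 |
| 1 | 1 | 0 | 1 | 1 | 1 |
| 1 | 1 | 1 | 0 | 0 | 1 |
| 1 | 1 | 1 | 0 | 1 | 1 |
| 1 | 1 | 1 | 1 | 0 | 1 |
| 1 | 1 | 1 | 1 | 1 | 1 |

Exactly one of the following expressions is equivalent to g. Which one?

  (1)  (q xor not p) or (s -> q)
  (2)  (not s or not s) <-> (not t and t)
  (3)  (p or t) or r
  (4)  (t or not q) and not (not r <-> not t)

3

(1) fails at (0,0,0,0,0): the formula yields 1, g is 0.
(2) fails at (0,0,0,0,1): the formula yields 0, g is 1.
(4) fails at (0,0,1,0,1): the formula yields 0, g is 1.
That leaves (3). Evaluating it on every row reproduces the table of g exactly.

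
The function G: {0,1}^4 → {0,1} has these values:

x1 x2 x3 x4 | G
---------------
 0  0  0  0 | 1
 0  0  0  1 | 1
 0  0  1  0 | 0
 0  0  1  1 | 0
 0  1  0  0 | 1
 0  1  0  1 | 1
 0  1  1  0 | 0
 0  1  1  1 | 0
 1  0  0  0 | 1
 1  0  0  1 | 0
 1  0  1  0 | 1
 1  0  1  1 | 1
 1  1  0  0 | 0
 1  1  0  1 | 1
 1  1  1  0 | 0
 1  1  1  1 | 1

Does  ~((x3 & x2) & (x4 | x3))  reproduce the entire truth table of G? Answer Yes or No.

No

Check the formula against G row by row:
  x1=0, x2=0, x3=0, x4=0: formula gives 1, G = 1 ✓
  x1=0, x2=0, x3=0, x4=1: formula gives 1, G = 1 ✓
  x1=0, x2=0, x3=1, x4=0: formula gives 1, but G = 0 ✗
Since they disagree at (0,0,1,0), the expression is not a correct formula for G.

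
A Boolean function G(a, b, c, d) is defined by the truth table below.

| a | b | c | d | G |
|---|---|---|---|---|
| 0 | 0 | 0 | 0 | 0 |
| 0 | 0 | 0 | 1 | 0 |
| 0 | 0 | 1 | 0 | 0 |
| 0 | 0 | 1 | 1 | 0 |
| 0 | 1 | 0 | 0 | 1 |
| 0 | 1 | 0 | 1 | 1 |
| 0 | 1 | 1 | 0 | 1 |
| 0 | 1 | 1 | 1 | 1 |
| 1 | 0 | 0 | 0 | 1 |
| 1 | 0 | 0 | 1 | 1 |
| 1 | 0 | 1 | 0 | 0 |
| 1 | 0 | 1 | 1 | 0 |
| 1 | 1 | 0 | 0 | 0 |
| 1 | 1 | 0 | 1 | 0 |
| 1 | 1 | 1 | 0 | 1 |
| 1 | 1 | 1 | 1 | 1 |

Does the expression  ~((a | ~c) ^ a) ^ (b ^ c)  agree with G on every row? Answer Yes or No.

Yes

Test each input against both G and the formula:
  a=0, b=0, c=0, d=0: formula gives 0, G = 0 ✓
  a=0, b=0, c=0, d=1: formula gives 0, G = 0 ✓
  a=0, b=0, c=1, d=0: formula gives 0, G = 0 ✓
  a=0, b=0, c=1, d=1: formula gives 0, G = 0 ✓
  … (the remaining 12 rows also agree.)
No disagreement on any input; they are logically equivalent.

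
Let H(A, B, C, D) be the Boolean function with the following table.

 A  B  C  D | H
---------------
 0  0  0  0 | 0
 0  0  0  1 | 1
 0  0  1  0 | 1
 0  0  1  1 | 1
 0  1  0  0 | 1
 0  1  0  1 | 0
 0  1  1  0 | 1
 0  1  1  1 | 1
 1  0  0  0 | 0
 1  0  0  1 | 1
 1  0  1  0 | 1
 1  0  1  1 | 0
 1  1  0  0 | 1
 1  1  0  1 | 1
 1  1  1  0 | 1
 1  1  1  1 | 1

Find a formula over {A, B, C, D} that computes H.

H(A, B, C, D) = ¬((((((¬A ∧ ¬B) ∧ ¬C) ∧ ¬D) ∨ (((¬A ∧ B) ∧ ¬C) ∧ D)) ∨ (((A ∧ ¬B) ∧ ¬C) ∧ ¬D)) ∨ (((A ∧ ¬B) ∧ C) ∧ D))

H is 0 on only 4 rows — (0,0,0,0), (0,1,0,1), (1,0,0,0), (1,0,1,1). Writing each as a minterm (¬A·¬B·¬C·¬D, ¬A·B·¬C·D, A·¬B·¬C·¬D, A·¬B·C·D) and OR-ing them characterizes exactly where H=0, so H is the negation of that disjunction.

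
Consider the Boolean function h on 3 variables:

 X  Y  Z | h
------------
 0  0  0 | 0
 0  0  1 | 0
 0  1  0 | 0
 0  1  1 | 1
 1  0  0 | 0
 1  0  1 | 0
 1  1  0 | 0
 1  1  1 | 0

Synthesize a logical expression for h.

Only row (0,1,1) gives 1. That row's minterm ¬X·Y·Z is h directly.

h(X, Y, Z) = (NOT X AND Y) AND Z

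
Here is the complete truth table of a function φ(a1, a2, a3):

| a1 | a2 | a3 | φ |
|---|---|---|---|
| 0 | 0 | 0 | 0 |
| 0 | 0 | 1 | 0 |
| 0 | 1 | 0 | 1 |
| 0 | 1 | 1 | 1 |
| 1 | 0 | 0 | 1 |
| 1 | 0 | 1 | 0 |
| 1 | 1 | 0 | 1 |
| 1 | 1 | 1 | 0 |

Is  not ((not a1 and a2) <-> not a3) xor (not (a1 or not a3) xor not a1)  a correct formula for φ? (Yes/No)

Check the formula against φ row by row:
  a1=0, a2=0, a3=0: formula gives 0, φ = 0 ✓
  a1=0, a2=0, a3=1: formula gives 0, φ = 0 ✓
  a1=0, a2=1, a3=0: formula gives 1, φ = 1 ✓
  a1=0, a2=1, a3=1: formula gives 1, φ = 1 ✓
  a1=1, a2=0, a3=0: formula gives 1, φ = 1 ✓
  …and likewise for the remaining 3 rows.
All 8 rows match — the expression computes φ exactly.

Yes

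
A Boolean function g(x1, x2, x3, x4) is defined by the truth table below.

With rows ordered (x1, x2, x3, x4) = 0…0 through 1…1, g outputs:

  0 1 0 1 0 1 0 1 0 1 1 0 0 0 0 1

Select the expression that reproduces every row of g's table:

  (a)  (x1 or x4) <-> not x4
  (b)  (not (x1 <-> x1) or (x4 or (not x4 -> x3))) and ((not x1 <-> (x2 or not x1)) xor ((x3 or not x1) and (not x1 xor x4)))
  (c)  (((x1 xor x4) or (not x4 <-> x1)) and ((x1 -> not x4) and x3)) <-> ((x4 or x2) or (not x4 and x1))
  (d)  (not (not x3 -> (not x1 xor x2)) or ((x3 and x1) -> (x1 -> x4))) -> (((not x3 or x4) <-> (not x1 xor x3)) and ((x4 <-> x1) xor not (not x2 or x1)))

b

(a): at (0,0,0,1) it gives 0, but g = 1 — eliminated.
(c): at (0,0,0,0) it gives 1, but g = 0 — eliminated.
(d): at (0,0,0,0) it gives 1, but g = 0 — eliminated.
(b) is the remaining candidate, and it agrees with g on all 16 inputs.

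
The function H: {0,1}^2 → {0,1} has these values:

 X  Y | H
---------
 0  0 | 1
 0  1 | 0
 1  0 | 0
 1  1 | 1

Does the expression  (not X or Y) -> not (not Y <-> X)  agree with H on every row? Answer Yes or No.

No

Evaluate (not X or Y) -> not (not Y <-> X) on each row and compare to H:
  X=0, Y=0: formula gives 1, H = 1 ✓
  X=0, Y=1: formula gives 0, H = 0 ✓
  X=1, Y=0: formula gives 1, but H = 0 ✗
Row (1,0) is a counterexample, so the formula is not equivalent to H.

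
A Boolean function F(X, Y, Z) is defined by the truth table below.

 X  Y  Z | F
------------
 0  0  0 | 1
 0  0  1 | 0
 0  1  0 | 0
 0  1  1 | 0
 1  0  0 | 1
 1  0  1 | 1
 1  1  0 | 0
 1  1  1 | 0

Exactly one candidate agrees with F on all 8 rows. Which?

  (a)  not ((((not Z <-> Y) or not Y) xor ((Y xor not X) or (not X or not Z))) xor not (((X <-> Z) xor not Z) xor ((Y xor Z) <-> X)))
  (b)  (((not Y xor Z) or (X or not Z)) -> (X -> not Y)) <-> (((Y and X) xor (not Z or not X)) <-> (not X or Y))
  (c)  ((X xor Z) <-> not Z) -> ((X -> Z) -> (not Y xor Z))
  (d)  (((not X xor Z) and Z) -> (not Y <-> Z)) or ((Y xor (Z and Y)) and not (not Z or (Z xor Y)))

(b) disagrees with F on (0,0,1) (formula → 1, table → 0); rule it out.
(c) disagrees with F on (0,0,1) (formula → 1, table → 0); rule it out.
(d) disagrees with F on (0,0,1) (formula → 1, table → 0); rule it out.
(a) is the remaining candidate, and it agrees with F on all 8 inputs.

a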